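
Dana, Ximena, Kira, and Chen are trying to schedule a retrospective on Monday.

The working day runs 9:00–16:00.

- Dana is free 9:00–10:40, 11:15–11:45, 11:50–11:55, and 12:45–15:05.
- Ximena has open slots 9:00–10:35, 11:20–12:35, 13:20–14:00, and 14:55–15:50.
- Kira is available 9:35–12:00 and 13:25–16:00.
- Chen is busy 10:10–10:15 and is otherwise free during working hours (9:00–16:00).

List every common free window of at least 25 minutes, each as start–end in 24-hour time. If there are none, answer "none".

09:35–10:10, 11:20–11:45, 13:25–14:00

Chen free within 09:00–16:00: 09:00–10:10, 10:15–16:00.
Dana ∩ Ximena: 09:00–10:35, 11:20–11:45, 11:50–11:55, 13:20–14:00, 14:55–15:05.
Dana ∩ Ximena ∩ Kira: 09:35–10:35, 11:20–11:45, 11:50–11:55, 13:25–14:00, 14:55–15:05.
Dana ∩ Ximena ∩ Kira ∩ Chen: 09:35–10:10, 10:15–10:35, 11:20–11:45, 11:50–11:55, 13:25–14:00, 14:55–15:05.
Windows ≥ 25 min: 09:35–10:10, 11:20–11:45, 13:25–14:00.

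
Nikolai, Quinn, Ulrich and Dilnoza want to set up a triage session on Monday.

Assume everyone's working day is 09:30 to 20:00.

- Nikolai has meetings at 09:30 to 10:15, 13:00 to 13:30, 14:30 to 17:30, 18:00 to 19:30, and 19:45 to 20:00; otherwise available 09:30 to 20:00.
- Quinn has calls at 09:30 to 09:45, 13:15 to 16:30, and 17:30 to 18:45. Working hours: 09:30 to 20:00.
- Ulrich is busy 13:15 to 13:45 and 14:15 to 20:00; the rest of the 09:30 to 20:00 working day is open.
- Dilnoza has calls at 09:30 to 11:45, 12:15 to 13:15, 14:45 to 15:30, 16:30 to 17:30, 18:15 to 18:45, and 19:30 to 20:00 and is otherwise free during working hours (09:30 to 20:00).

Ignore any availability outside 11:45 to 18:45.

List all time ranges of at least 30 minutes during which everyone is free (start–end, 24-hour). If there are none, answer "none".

Nikolai free within 09:30–20:00: 10:15–13:00, 13:30–14:30, 17:30–18:00, 19:30–19:45.
Quinn free within 09:30–20:00: 09:45–13:15, 16:30–17:30, 18:45–20:00.
Ulrich free within 09:30–20:00: 09:30–13:15, 13:45–14:15.
Dilnoza free within 09:30–20:00: 11:45–12:15, 13:15–14:45, 15:30–16:30, 17:30–18:15, 18:45–19:30.
Nikolai ∩ Quinn: 10:15–13:00, 19:30–19:45.
Nikolai ∩ Quinn ∩ Ulrich: 10:15–13:00.
Nikolai ∩ Quinn ∩ Ulrich ∩ Dilnoza: 11:45–12:15.
Restricted to 11:45–18:45: 11:45–12:15.
Windows ≥ 30 min: 11:45–12:15.

11:45–12:15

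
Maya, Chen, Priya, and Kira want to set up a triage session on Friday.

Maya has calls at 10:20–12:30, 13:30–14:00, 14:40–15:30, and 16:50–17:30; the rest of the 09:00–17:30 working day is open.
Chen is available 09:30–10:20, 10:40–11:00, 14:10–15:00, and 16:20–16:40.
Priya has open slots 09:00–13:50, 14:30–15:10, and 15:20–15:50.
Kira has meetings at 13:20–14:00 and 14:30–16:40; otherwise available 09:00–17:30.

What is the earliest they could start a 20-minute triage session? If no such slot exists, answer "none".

Maya free within 09:00–17:30: 09:00–10:20, 12:30–13:30, 14:00–14:40, 15:30–16:50.
Kira free within 09:00–17:30: 09:00–13:20, 14:00–14:30, 16:40–17:30.
Maya ∩ Chen: 09:30–10:20, 14:10–14:40, 16:20–16:40.
Maya ∩ Chen ∩ Priya: 09:30–10:20, 14:30–14:40.
Maya ∩ Chen ∩ Priya ∩ Kira: 09:30–10:20.
Windows ≥ 20 min: 09:30–10:20.
Earliest such window starts at 09:30.

09:30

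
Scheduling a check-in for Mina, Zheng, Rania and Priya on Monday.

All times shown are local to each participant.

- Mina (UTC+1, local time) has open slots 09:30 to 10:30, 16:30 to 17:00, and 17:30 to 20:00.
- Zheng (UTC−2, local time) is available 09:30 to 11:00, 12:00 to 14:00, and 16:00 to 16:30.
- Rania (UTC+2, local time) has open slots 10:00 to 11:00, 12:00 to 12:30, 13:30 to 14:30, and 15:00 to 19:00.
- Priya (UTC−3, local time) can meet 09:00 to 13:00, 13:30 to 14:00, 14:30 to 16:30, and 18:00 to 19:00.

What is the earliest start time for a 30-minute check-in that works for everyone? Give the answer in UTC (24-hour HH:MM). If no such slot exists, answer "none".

15:30

Mina → UTC: 08:30–09:30, 15:30–16:00, 16:30–19:00.
Zheng → UTC: 11:30–13:00, 14:00–16:00, 18:00–18:30.
Rania → UTC: 08:00–09:00, 10:00–10:30, 11:30–12:30, 13:00–17:00.
Priya → UTC: 12:00–16:00, 16:30–17:00, 17:30–19:30, 21:00–22:00.
Mina ∩ Zheng: 15:30–16:00, 18:00–18:30.
Mina ∩ Zheng ∩ Rania: 15:30–16:00.
Mina ∩ Zheng ∩ Rania ∩ Priya: 15:30–16:00.
Windows ≥ 30 min: 15:30–16:00.
Earliest such window starts at 15:30.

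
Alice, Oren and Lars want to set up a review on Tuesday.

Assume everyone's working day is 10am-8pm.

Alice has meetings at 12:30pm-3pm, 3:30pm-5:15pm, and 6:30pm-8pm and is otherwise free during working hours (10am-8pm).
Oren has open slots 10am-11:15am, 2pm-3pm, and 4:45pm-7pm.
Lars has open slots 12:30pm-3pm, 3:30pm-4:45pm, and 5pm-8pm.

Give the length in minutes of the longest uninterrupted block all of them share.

75 minutes

Alice free within 10:00–20:00: 10:00–12:30, 15:00–15:30, 17:15–18:30.
Alice ∩ Oren: 10:00–11:15, 17:15–18:30.
Alice ∩ Oren ∩ Lars: 17:15–18:30.
Single common window of 75 minutes.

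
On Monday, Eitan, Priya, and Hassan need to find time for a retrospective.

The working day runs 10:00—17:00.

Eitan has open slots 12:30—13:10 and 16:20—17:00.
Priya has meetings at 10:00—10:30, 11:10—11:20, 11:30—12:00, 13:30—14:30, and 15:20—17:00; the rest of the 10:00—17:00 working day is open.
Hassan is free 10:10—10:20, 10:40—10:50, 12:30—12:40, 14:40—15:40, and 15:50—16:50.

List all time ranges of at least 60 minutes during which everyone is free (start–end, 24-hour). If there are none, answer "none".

Priya free within 10:00–17:00: 10:30–11:10, 11:20–11:30, 12:00–13:30, 14:30–15:20.
Eitan ∩ Priya: 12:30–13:10.
Eitan ∩ Priya ∩ Hassan: 12:30–12:40.
Windows ≥ 60 min: (none).

none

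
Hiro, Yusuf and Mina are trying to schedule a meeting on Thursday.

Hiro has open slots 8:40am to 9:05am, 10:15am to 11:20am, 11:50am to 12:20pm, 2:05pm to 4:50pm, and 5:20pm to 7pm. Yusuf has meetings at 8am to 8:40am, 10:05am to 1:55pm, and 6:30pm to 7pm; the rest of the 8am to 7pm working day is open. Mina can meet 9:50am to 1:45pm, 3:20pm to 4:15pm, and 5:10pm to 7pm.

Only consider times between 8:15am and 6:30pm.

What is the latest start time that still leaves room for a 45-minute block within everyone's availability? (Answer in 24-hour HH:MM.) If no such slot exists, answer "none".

17:45

Yusuf free within 08:00–19:00: 08:40–10:05, 13:55–18:30.
Hiro ∩ Yusuf: 08:40–09:05, 14:05–16:50, 17:20–18:30.
Hiro ∩ Yusuf ∩ Mina: 15:20–16:15, 17:20–18:30.
Restricted to 08:15–18:30: 15:20–16:15, 17:20–18:30.
Windows ≥ 45 min: 15:20–16:15, 17:20–18:30.
Latest start in the last window 17:20–18:30 is 18:30 − 45 min = 17:45.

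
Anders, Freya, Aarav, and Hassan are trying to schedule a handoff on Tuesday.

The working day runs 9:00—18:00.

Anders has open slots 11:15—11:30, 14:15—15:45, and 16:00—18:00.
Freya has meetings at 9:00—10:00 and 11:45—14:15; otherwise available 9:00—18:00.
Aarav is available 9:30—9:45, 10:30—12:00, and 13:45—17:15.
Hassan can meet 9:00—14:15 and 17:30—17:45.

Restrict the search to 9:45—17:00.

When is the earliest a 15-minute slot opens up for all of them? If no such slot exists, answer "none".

11:15

Freya free within 09:00–18:00: 10:00–11:45, 14:15–18:00.
Anders ∩ Freya: 11:15–11:30, 14:15–15:45, 16:00–18:00.
Anders ∩ Freya ∩ Aarav: 11:15–11:30, 14:15–15:45, 16:00–17:15.
Anders ∩ Freya ∩ Aarav ∩ Hassan: 11:15–11:30.
Restricted to 09:45–17:00: 11:15–11:30.
Windows ≥ 15 min: 11:15–11:30.
Earliest such window starts at 11:15.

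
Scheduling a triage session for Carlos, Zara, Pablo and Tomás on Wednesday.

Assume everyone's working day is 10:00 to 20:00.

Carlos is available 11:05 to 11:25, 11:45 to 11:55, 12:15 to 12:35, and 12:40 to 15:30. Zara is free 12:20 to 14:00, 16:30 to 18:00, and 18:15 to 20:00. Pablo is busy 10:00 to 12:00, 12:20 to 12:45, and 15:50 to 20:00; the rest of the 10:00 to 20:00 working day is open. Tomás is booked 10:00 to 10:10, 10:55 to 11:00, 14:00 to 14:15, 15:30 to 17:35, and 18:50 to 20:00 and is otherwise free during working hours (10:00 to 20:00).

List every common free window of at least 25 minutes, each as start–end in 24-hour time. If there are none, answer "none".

12:45–14:00

Pablo free within 10:00–20:00: 12:00–12:20, 12:45–15:50.
Tomás free within 10:00–20:00: 10:10–10:55, 11:00–14:00, 14:15–15:30, 17:35–18:50.
Carlos ∩ Zara: 12:20–12:35, 12:40–14:00.
Carlos ∩ Zara ∩ Pablo: 12:45–14:00.
Carlos ∩ Zara ∩ Pablo ∩ Tomás: 12:45–14:00.
Windows ≥ 25 min: 12:45–14:00.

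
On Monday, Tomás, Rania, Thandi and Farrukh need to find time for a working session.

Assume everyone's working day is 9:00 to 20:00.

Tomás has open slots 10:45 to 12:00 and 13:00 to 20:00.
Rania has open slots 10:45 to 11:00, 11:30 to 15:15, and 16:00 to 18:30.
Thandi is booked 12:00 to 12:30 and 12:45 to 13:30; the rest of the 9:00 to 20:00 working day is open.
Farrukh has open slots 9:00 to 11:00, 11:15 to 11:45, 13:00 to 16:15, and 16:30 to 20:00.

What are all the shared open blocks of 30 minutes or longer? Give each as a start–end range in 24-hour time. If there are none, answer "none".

13:30–15:15, 16:30–18:30

Thandi free within 09:00–20:00: 09:00–12:00, 12:30–12:45, 13:30–20:00.
Tomás ∩ Rania: 10:45–11:00, 11:30–12:00, 13:00–15:15, 16:00–18:30.
Tomás ∩ Rania ∩ Thandi: 10:45–11:00, 11:30–12:00, 13:30–15:15, 16:00–18:30.
Tomás ∩ Rania ∩ Thandi ∩ Farrukh: 10:45–11:00, 11:30–11:45, 13:30–15:15, 16:00–16:15, 16:30–18:30.
Windows ≥ 30 min: 13:30–15:15, 16:30–18:30.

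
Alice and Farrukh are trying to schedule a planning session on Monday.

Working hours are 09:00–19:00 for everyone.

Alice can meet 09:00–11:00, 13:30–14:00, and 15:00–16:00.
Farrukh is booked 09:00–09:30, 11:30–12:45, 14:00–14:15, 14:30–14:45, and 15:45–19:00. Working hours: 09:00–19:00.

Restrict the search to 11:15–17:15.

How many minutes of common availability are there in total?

Farrukh free within 09:00–19:00: 09:30–11:30, 12:45–14:00, 14:15–14:30, 14:45–15:45.
Alice ∩ Farrukh: 09:30–11:00, 13:30–14:00, 15:00–15:45.
Restricted to 11:15–17:15: 13:30–14:00, 15:00–15:45.
Total common minutes: 30 + 45 = 75.

75 minutes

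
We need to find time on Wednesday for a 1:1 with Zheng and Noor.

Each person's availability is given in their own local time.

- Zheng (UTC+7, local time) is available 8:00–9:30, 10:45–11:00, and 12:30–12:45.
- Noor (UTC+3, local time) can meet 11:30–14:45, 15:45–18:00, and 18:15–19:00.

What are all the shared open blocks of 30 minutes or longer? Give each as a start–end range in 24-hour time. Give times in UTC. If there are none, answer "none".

none

Zheng → UTC: 01:00–02:30, 03:45–04:00, 05:30–05:45.
Noor → UTC: 08:30–11:45, 12:45–15:00, 15:15–16:00.
Zheng ∩ Noor: (none).
Windows ≥ 30 min: (none).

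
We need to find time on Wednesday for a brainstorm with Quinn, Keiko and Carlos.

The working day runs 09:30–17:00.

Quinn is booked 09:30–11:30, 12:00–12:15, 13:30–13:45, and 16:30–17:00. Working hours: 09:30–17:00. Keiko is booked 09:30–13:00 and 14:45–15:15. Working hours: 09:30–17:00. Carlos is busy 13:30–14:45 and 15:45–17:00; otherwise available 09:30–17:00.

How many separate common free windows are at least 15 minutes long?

Quinn free within 09:30–17:00: 11:30–12:00, 12:15–13:30, 13:45–16:30.
Keiko free within 09:30–17:00: 13:00–14:45, 15:15–17:00.
Carlos free within 09:30–17:00: 09:30–13:30, 14:45–15:45.
Quinn ∩ Keiko: 13:00–13:30, 13:45–14:45, 15:15–16:30.
Quinn ∩ Keiko ∩ Carlos: 13:00–13:30, 15:15–15:45.
Windows ≥ 15 min: 13:00–13:30, 15:15–15:45.
That's 2 windows.

2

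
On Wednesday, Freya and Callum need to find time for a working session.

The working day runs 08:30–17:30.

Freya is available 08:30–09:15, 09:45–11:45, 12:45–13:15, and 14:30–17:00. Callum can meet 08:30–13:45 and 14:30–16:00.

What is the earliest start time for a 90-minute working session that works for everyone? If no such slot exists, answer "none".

09:45

Freya ∩ Callum: 08:30–09:15, 09:45–11:45, 12:45–13:15, 14:30–16:00.
Windows ≥ 90 min: 09:45–11:45, 14:30–16:00.
Earliest such window starts at 09:45.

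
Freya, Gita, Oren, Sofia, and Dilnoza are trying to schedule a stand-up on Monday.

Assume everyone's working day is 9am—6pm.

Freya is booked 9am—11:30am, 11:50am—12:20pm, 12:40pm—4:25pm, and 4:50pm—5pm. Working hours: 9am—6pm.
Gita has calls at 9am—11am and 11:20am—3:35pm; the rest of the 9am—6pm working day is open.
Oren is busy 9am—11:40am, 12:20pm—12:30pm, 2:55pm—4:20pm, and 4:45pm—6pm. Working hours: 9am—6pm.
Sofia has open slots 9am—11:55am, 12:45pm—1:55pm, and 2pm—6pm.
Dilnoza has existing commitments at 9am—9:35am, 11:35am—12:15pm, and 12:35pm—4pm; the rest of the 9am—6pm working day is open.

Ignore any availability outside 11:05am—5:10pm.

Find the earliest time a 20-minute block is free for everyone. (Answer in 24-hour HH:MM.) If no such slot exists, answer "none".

Freya free within 09:00–18:00: 11:30–11:50, 12:20–12:40, 16:25–16:50, 17:00–18:00.
Gita free within 09:00–18:00: 11:00–11:20, 15:35–18:00.
Oren free within 09:00–18:00: 11:40–12:20, 12:30–14:55, 16:20–16:45.
Dilnoza free within 09:00–18:00: 09:35–11:35, 12:15–12:35, 16:00–18:00.
Freya ∩ Gita: 16:25–16:50, 17:00–18:00.
Freya ∩ Gita ∩ Oren: 16:25–16:45.
Freya ∩ Gita ∩ Oren ∩ Sofia: 16:25–16:45.
Freya ∩ Gita ∩ Oren ∩ Sofia ∩ Dilnoza: 16:25–16:45.
Restricted to 11:05–17:10: 16:25–16:45.
Windows ≥ 20 min: 16:25–16:45.
Earliest such window starts at 16:25.

16:25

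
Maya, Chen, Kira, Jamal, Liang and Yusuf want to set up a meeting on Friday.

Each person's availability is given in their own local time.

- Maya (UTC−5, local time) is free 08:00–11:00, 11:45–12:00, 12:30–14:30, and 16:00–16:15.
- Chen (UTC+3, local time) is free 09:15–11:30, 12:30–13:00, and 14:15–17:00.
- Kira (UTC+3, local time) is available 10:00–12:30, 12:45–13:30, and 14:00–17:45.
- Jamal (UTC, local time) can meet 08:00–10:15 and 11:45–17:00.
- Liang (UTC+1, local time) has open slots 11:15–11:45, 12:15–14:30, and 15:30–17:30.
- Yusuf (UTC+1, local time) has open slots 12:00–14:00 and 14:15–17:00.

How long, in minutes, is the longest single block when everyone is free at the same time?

Maya → UTC: 13:00–16:00, 16:45–17:00, 17:30–19:30, 21:00–21:15.
Chen → UTC: 06:15–08:30, 09:30–10:00, 11:15–14:00.
Kira → UTC: 07:00–09:30, 09:45–10:30, 11:00–14:45.
Jamal → UTC: 08:00–10:15, 11:45–17:00.
Liang → UTC: 10:15–10:45, 11:15–13:30, 14:30–16:30.
Yusuf → UTC: 11:00–13:00, 13:15–16:00.
Maya ∩ Chen: 13:00–14:00.
Maya ∩ Chen ∩ Kira: 13:00–14:00.
Maya ∩ Chen ∩ Kira ∩ Jamal: 13:00–14:00.
Maya ∩ Chen ∩ Kira ∩ Jamal ∩ Liang: 13:00–13:30.
Maya ∩ Chen ∩ Kira ∩ Jamal ∩ Liang ∩ Yusuf: 13:15–13:30.
Single common window of 15 minutes.

15 minutes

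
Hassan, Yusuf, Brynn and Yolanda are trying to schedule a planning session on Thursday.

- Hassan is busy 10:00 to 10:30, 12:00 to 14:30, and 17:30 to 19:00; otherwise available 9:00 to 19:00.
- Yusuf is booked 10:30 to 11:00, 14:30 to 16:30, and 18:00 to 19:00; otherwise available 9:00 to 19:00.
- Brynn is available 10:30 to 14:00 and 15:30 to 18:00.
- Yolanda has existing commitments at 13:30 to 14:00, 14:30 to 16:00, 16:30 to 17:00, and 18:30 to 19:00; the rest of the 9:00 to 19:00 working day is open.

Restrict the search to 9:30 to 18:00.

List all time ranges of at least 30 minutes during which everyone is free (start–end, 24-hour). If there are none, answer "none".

Hassan free within 09:00–19:00: 09:00–10:00, 10:30–12:00, 14:30–17:30.
Yusuf free within 09:00–19:00: 09:00–10:30, 11:00–14:30, 16:30–18:00.
Yolanda free within 09:00–19:00: 09:00–13:30, 14:00–14:30, 16:00–16:30, 17:00–18:30.
Hassan ∩ Yusuf: 09:00–10:00, 11:00–12:00, 16:30–17:30.
Hassan ∩ Yusuf ∩ Brynn: 11:00–12:00, 16:30–17:30.
Hassan ∩ Yusuf ∩ Brynn ∩ Yolanda: 11:00–12:00, 17:00–17:30.
Restricted to 09:30–18:00: 11:00–12:00, 17:00–17:30.
Windows ≥ 30 min: 11:00–12:00, 17:00–17:30.

11:00–12:00, 17:00–17:30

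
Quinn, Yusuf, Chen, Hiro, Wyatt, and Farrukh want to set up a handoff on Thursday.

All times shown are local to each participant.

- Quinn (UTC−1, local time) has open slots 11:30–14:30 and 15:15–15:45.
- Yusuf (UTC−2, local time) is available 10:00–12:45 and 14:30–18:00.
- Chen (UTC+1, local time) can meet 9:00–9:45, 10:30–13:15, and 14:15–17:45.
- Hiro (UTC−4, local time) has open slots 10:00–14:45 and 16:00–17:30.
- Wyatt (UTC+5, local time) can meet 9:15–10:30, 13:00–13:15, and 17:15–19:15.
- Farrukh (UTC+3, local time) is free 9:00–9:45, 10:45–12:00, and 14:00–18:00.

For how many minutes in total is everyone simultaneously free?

Quinn → UTC: 12:30–15:30, 16:15–16:45.
Yusuf → UTC: 12:00–14:45, 16:30–20:00.
Chen → UTC: 08:00–08:45, 09:30–12:15, 13:15–16:45.
Hiro → UTC: 14:00–18:45, 20:00–21:30.
Wyatt → UTC: 04:15–05:30, 08:00–08:15, 12:15–14:15.
Farrukh → UTC: 06:00–06:45, 07:45–09:00, 11:00–15:00.
Quinn ∩ Yusuf: 12:30–14:45, 16:30–16:45.
Quinn ∩ Yusuf ∩ Chen: 13:15–14:45, 16:30–16:45.
Quinn ∩ Yusuf ∩ Chen ∩ Hiro: 14:00–14:45, 16:30–16:45.
Quinn ∩ Yusuf ∩ Chen ∩ Hiro ∩ Wyatt: 14:00–14:15.
Quinn ∩ Yusuf ∩ Chen ∩ Hiro ∩ Wyatt ∩ Farrukh: 14:00–14:15.
Total common minutes: 15.

15 minutes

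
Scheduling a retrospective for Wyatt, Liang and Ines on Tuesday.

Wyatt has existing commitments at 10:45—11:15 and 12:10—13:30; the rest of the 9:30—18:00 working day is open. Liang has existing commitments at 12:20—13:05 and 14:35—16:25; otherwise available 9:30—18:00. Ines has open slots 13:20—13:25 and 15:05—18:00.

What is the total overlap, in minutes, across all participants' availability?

Wyatt free within 09:30–18:00: 09:30–10:45, 11:15–12:10, 13:30–18:00.
Liang free within 09:30–18:00: 09:30–12:20, 13:05–14:35, 16:25–18:00.
Wyatt ∩ Liang: 09:30–10:45, 11:15–12:10, 13:30–14:35, 16:25–18:00.
Wyatt ∩ Liang ∩ Ines: 16:25–18:00.
Total common minutes: 95.

95 minutes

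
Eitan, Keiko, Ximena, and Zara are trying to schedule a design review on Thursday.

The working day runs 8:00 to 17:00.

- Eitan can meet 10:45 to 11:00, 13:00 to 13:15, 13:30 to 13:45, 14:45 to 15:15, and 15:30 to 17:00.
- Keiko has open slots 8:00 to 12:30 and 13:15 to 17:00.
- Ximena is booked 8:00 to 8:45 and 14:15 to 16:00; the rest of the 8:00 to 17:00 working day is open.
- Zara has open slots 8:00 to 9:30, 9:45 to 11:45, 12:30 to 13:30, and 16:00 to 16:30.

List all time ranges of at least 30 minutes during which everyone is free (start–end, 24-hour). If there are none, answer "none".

16:00–16:30

Ximena free within 08:00–17:00: 08:45–14:15, 16:00–17:00.
Eitan ∩ Keiko: 10:45–11:00, 13:30–13:45, 14:45–15:15, 15:30–17:00.
Eitan ∩ Keiko ∩ Ximena: 10:45–11:00, 13:30–13:45, 16:00–17:00.
Eitan ∩ Keiko ∩ Ximena ∩ Zara: 10:45–11:00, 16:00–16:30.
Windows ≥ 30 min: 16:00–16:30.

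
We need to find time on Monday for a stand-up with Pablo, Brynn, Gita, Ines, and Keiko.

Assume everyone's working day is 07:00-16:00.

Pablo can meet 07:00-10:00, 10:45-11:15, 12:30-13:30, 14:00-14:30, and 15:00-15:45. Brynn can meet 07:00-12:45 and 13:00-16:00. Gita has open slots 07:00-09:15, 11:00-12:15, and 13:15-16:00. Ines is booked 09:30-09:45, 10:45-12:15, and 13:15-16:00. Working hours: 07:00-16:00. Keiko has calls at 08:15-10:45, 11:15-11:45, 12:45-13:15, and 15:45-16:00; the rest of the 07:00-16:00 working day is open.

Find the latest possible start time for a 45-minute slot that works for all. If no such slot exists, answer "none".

07:30

Ines free within 07:00–16:00: 07:00–09:30, 09:45–10:45, 12:15–13:15.
Keiko free within 07:00–16:00: 07:00–08:15, 10:45–11:15, 11:45–12:45, 13:15–15:45.
Pablo ∩ Brynn: 07:00–10:00, 10:45–11:15, 12:30–12:45, 13:00–13:30, 14:00–14:30, 15:00–15:45.
Pablo ∩ Brynn ∩ Gita: 07:00–09:15, 11:00–11:15, 13:15–13:30, 14:00–14:30, 15:00–15:45.
Pablo ∩ Brynn ∩ Gita ∩ Ines: 07:00–09:15.
Pablo ∩ Brynn ∩ Gita ∩ Ines ∩ Keiko: 07:00–08:15.
Windows ≥ 45 min: 07:00–08:15.
Latest start in the last window 07:00–08:15 is 08:15 − 45 min = 07:30.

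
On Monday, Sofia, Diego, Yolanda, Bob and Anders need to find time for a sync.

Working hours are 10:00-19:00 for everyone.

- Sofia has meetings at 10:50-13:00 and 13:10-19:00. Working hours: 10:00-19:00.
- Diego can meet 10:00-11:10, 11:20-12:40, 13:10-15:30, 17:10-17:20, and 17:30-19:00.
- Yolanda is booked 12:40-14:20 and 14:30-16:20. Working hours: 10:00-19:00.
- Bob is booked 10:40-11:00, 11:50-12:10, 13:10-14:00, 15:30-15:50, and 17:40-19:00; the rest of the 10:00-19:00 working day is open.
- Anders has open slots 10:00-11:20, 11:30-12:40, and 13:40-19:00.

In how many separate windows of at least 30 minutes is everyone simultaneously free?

1

Sofia free within 10:00–19:00: 10:00–10:50, 13:00–13:10.
Yolanda free within 10:00–19:00: 10:00–12:40, 14:20–14:30, 16:20–19:00.
Bob free within 10:00–19:00: 10:00–10:40, 11:00–11:50, 12:10–13:10, 14:00–15:30, 15:50–17:40.
Sofia ∩ Diego: 10:00–10:50.
Sofia ∩ Diego ∩ Yolanda: 10:00–10:50.
Sofia ∩ Diego ∩ Yolanda ∩ Bob: 10:00–10:40.
Sofia ∩ Diego ∩ Yolanda ∩ Bob ∩ Anders: 10:00–10:40.
Windows ≥ 30 min: 10:00–10:40.
That's 1 window.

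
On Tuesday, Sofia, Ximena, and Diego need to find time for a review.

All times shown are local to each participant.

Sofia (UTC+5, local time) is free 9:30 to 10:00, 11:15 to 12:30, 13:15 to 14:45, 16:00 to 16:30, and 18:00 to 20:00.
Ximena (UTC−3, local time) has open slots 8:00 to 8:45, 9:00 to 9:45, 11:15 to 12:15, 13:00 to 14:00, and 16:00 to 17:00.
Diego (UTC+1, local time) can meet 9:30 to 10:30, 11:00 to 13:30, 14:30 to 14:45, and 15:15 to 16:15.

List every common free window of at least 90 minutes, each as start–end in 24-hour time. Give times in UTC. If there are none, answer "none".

Sofia → UTC: 04:30–05:00, 06:15–07:30, 08:15–09:45, 11:00–11:30, 13:00–15:00.
Ximena → UTC: 11:00–11:45, 12:00–12:45, 14:15–15:15, 16:00–17:00, 19:00–20:00.
Diego → UTC: 08:30–09:30, 10:00–12:30, 13:30–13:45, 14:15–15:15.
Sofia ∩ Ximena: 11:00–11:30, 14:15–15:00.
Sofia ∩ Ximena ∩ Diego: 11:00–11:30, 14:15–15:00.
Windows ≥ 90 min: (none).

none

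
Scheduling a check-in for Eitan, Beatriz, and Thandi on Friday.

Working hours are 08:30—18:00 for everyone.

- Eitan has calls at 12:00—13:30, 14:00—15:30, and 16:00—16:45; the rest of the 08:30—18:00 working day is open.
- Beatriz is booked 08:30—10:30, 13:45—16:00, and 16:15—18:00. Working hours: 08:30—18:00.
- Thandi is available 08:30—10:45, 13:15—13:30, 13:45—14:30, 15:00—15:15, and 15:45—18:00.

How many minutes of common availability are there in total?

Eitan free within 08:30–18:00: 08:30–12:00, 13:30–14:00, 15:30–16:00, 16:45–18:00.
Beatriz free within 08:30–18:00: 10:30–13:45, 16:00–16:15.
Eitan ∩ Beatriz: 10:30–12:00, 13:30–13:45.
Eitan ∩ Beatriz ∩ Thandi: 10:30–10:45.
Total common minutes: 15.

15 minutes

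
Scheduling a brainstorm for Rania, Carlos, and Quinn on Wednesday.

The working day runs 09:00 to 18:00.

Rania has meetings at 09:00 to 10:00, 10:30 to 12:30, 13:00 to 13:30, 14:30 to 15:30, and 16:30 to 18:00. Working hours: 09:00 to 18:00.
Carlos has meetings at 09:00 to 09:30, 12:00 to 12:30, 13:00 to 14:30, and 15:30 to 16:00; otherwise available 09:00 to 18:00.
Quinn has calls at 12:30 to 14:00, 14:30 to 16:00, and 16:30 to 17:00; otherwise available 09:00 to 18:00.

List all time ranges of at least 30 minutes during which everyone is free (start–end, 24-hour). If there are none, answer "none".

Rania free within 09:00–18:00: 10:00–10:30, 12:30–13:00, 13:30–14:30, 15:30–16:30.
Carlos free within 09:00–18:00: 09:30–12:00, 12:30–13:00, 14:30–15:30, 16:00–18:00.
Quinn free within 09:00–18:00: 09:00–12:30, 14:00–14:30, 16:00–16:30, 17:00–18:00.
Rania ∩ Carlos: 10:00–10:30, 12:30–13:00, 16:00–16:30.
Rania ∩ Carlos ∩ Quinn: 10:00–10:30, 16:00–16:30.
Windows ≥ 30 min: 10:00–10:30, 16:00–16:30.

10:00–10:30, 16:00–16:30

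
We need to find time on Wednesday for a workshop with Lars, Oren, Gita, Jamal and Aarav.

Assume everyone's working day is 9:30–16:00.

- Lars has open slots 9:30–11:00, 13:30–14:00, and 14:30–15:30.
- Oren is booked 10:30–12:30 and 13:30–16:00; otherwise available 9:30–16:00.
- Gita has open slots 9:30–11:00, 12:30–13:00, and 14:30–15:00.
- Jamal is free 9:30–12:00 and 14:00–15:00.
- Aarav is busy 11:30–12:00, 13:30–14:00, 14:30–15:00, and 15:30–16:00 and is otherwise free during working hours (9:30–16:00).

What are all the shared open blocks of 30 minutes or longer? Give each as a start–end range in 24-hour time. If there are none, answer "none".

Oren free within 09:30–16:00: 09:30–10:30, 12:30–13:30.
Aarav free within 09:30–16:00: 09:30–11:30, 12:00–13:30, 14:00–14:30, 15:00–15:30.
Lars ∩ Oren: 09:30–10:30.
Lars ∩ Oren ∩ Gita: 09:30–10:30.
Lars ∩ Oren ∩ Gita ∩ Jamal: 09:30–10:30.
Lars ∩ Oren ∩ Gita ∩ Jamal ∩ Aarav: 09:30–10:30.
Windows ≥ 30 min: 09:30–10:30.

09:30–10:30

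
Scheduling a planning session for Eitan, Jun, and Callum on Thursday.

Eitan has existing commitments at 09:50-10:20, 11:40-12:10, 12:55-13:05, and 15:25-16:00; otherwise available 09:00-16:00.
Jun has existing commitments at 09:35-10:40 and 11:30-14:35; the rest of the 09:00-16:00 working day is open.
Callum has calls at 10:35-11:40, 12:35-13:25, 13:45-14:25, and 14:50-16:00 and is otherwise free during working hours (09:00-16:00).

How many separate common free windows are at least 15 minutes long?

2

Eitan free within 09:00–16:00: 09:00–09:50, 10:20–11:40, 12:10–12:55, 13:05–15:25.
Jun free within 09:00–16:00: 09:00–09:35, 10:40–11:30, 14:35–16:00.
Callum free within 09:00–16:00: 09:00–10:35, 11:40–12:35, 13:25–13:45, 14:25–14:50.
Eitan ∩ Jun: 09:00–09:35, 10:40–11:30, 14:35–15:25.
Eitan ∩ Jun ∩ Callum: 09:00–09:35, 14:35–14:50.
Windows ≥ 15 min: 09:00–09:35, 14:35–14:50.
That's 2 windows.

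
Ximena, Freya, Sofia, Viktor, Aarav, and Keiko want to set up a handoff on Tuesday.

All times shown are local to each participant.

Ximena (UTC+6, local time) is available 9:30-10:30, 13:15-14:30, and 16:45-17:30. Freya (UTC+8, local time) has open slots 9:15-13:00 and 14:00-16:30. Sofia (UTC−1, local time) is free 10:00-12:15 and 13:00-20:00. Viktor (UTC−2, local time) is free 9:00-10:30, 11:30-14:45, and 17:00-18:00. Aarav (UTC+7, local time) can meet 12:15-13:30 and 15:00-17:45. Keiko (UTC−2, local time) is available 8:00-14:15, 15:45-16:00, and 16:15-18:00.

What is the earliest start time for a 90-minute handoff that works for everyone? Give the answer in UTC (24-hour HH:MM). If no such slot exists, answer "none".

none

Ximena → UTC: 03:30–04:30, 07:15–08:30, 10:45–11:30.
Freya → UTC: 01:15–05:00, 06:00–08:30.
Sofia → UTC: 11:00–13:15, 14:00–21:00.
Viktor → UTC: 11:00–12:30, 13:30–16:45, 19:00–20:00.
Aarav → UTC: 05:15–06:30, 08:00–10:45.
Keiko → UTC: 10:00–16:15, 17:45–18:00, 18:15–20:00.
Ximena ∩ Freya: 03:30–04:30, 07:15–08:30.
Ximena ∩ Freya ∩ Sofia: (none).
Ximena ∩ Freya ∩ Sofia ∩ Viktor: (none).
Ximena ∩ Freya ∩ Sofia ∩ Viktor ∩ Aarav: (none).
Ximena ∩ Freya ∩ Sofia ∩ Viktor ∩ Aarav ∩ Keiko: (none).
Windows ≥ 90 min: (none).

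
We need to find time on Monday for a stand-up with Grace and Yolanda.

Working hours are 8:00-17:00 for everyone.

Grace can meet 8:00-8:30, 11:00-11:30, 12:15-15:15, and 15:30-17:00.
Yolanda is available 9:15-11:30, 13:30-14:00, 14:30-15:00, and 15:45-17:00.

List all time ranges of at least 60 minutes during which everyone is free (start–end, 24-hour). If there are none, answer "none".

15:45–17:00

Grace ∩ Yolanda: 11:00–11:30, 13:30–14:00, 14:30–15:00, 15:45–17:00.
Windows ≥ 60 min: 15:45–17:00.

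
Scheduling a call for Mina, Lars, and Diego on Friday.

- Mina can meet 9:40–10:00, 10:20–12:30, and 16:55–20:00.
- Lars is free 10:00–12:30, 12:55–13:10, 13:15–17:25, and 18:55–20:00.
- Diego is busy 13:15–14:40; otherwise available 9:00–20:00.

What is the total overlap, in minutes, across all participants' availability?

Diego free within 09:00–20:00: 09:00–13:15, 14:40–20:00.
Mina ∩ Lars: 10:20–12:30, 16:55–17:25, 18:55–20:00.
Mina ∩ Lars ∩ Diego: 10:20–12:30, 16:55–17:25, 18:55–20:00.
Total common minutes: 130 + 30 + 65 = 225.

225 minutes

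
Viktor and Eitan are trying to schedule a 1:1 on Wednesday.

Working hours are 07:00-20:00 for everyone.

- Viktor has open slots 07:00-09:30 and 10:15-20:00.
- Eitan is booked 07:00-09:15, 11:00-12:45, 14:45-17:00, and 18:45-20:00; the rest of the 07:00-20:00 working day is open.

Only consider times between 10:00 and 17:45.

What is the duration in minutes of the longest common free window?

Eitan free within 07:00–20:00: 09:15–11:00, 12:45–14:45, 17:00–18:45.
Viktor ∩ Eitan: 09:15–09:30, 10:15–11:00, 12:45–14:45, 17:00–18:45.
Restricted to 10:00–17:45: 10:15–11:00, 12:45–14:45, 17:00–17:45.
Common window lengths: 45, 120, 45 min; longest is 120.

120 minutes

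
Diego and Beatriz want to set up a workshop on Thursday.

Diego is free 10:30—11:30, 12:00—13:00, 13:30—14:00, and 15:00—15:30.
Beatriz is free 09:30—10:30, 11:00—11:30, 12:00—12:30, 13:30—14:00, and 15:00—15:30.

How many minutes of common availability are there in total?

120 minutes

Diego ∩ Beatriz: 11:00–11:30, 12:00–12:30, 13:30–14:00, 15:00–15:30.
Total common minutes: 30 + 30 + 30 + 30 = 120.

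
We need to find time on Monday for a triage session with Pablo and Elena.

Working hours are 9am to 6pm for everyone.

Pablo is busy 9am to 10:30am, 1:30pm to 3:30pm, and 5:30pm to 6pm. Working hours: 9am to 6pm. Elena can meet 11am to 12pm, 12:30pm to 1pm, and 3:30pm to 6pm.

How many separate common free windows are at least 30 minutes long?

3

Pablo free within 09:00–18:00: 10:30–13:30, 15:30–17:30.
Pablo ∩ Elena: 11:00–12:00, 12:30–13:00, 15:30–17:30.
Windows ≥ 30 min: 11:00–12:00, 12:30–13:00, 15:30–17:30.
That's 3 windows.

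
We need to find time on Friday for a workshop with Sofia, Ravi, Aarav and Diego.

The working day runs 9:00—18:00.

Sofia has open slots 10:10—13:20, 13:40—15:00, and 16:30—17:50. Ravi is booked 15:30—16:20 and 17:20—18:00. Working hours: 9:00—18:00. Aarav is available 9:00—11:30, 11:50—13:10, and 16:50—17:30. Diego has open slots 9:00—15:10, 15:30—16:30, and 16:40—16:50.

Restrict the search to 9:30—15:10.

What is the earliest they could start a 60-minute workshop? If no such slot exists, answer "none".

10:10

Ravi free within 09:00–18:00: 09:00–15:30, 16:20–17:20.
Sofia ∩ Ravi: 10:10–13:20, 13:40–15:00, 16:30–17:20.
Sofia ∩ Ravi ∩ Aarav: 10:10–11:30, 11:50–13:10, 16:50–17:20.
Sofia ∩ Ravi ∩ Aarav ∩ Diego: 10:10–11:30, 11:50–13:10.
Restricted to 09:30–15:10: 10:10–11:30, 11:50–13:10.
Windows ≥ 60 min: 10:10–11:30, 11:50–13:10.
Earliest such window starts at 10:10.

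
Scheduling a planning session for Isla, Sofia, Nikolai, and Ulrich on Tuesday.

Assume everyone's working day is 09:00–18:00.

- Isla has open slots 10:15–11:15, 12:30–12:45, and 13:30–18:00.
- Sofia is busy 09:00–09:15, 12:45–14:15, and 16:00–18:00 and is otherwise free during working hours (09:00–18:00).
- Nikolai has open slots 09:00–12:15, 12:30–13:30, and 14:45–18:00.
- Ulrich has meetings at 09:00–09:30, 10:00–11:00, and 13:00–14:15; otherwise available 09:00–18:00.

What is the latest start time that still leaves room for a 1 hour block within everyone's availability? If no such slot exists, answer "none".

15:00

Sofia free within 09:00–18:00: 09:15–12:45, 14:15–16:00.
Ulrich free within 09:00–18:00: 09:30–10:00, 11:00–13:00, 14:15–18:00.
Isla ∩ Sofia: 10:15–11:15, 12:30–12:45, 14:15–16:00.
Isla ∩ Sofia ∩ Nikolai: 10:15–11:15, 12:30–12:45, 14:45–16:00.
Isla ∩ Sofia ∩ Nikolai ∩ Ulrich: 11:00–11:15, 12:30–12:45, 14:45–16:00.
Windows ≥ 60 min: 14:45–16:00.
Latest start in the last window 14:45–16:00 is 16:00 − 60 min = 15:00.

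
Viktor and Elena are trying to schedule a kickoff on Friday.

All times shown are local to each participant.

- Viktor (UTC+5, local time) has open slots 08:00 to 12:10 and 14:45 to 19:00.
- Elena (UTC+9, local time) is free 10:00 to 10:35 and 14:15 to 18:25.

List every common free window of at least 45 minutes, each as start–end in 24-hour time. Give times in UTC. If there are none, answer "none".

Viktor → UTC: 03:00–07:10, 09:45–14:00.
Elena → UTC: 01:00–01:35, 05:15–09:25.
Viktor ∩ Elena: 05:15–07:10.
Windows ≥ 45 min: 05:15–07:10.

05:15–07:10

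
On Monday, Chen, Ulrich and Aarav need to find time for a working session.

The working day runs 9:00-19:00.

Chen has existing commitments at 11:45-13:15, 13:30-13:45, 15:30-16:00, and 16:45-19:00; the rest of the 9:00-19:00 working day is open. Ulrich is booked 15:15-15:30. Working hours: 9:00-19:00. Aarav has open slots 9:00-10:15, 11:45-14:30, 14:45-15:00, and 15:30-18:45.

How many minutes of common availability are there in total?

195 minutes

Chen free within 09:00–19:00: 09:00–11:45, 13:15–13:30, 13:45–15:30, 16:00–16:45.
Ulrich free within 09:00–19:00: 09:00–15:15, 15:30–19:00.
Chen ∩ Ulrich: 09:00–11:45, 13:15–13:30, 13:45–15:15, 16:00–16:45.
Chen ∩ Ulrich ∩ Aarav: 09:00–10:15, 13:15–13:30, 13:45–14:30, 14:45–15:00, 16:00–16:45.
Total common minutes: 75 + 15 + 45 + 15 + 45 = 195.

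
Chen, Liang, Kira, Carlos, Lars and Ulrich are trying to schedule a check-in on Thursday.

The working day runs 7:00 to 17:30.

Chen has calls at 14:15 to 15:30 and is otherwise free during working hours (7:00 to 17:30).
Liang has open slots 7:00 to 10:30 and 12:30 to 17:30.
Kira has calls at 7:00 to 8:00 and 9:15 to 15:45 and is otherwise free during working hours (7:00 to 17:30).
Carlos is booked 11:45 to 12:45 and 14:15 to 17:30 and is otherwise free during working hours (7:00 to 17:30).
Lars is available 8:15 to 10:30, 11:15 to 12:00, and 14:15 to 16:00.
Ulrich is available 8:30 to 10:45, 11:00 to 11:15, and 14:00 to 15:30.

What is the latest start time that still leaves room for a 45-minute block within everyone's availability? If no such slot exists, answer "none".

08:30

Chen free within 07:00–17:30: 07:00–14:15, 15:30–17:30.
Kira free within 07:00–17:30: 08:00–09:15, 15:45–17:30.
Carlos free within 07:00–17:30: 07:00–11:45, 12:45–14:15.
Chen ∩ Liang: 07:00–10:30, 12:30–14:15, 15:30–17:30.
Chen ∩ Liang ∩ Kira: 08:00–09:15, 15:45–17:30.
Chen ∩ Liang ∩ Kira ∩ Carlos: 08:00–09:15.
Chen ∩ Liang ∩ Kira ∩ Carlos ∩ Lars: 08:15–09:15.
Chen ∩ Liang ∩ Kira ∩ Carlos ∩ Lars ∩ Ulrich: 08:30–09:15.
Windows ≥ 45 min: 08:30–09:15.
Latest start in the last window 08:30–09:15 is 09:15 − 45 min = 08:30.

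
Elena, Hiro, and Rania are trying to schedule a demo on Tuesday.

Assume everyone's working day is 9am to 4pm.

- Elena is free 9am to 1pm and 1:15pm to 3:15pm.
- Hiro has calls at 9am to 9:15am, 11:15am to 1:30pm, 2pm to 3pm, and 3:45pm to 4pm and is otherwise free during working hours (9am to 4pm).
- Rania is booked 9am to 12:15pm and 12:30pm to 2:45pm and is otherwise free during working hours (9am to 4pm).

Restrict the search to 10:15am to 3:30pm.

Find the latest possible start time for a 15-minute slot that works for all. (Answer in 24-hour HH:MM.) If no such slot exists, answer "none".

Hiro free within 09:00–16:00: 09:15–11:15, 13:30–14:00, 15:00–15:45.
Rania free within 09:00–16:00: 12:15–12:30, 14:45–16:00.
Elena ∩ Hiro: 09:15–11:15, 13:30–14:00, 15:00–15:15.
Elena ∩ Hiro ∩ Rania: 15:00–15:15.
Restricted to 10:15–15:30: 15:00–15:15.
Windows ≥ 15 min: 15:00–15:15.
Latest start in the last window 15:00–15:15 is 15:15 − 15 min = 15:00.

15:00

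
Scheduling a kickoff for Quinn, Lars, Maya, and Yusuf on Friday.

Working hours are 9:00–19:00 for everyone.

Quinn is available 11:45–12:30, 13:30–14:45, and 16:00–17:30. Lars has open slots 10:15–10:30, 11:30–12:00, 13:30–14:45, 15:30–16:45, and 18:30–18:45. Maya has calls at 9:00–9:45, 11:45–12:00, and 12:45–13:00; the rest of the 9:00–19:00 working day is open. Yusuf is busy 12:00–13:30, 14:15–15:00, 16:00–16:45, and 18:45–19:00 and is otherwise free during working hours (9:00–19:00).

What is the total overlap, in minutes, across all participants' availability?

Maya free within 09:00–19:00: 09:45–11:45, 12:00–12:45, 13:00–19:00.
Yusuf free within 09:00–19:00: 09:00–12:00, 13:30–14:15, 15:00–16:00, 16:45–18:45.
Quinn ∩ Lars: 11:45–12:00, 13:30–14:45, 16:00–16:45.
Quinn ∩ Lars ∩ Maya: 13:30–14:45, 16:00–16:45.
Quinn ∩ Lars ∩ Maya ∩ Yusuf: 13:30–14:15.
Total common minutes: 45.

45 minutes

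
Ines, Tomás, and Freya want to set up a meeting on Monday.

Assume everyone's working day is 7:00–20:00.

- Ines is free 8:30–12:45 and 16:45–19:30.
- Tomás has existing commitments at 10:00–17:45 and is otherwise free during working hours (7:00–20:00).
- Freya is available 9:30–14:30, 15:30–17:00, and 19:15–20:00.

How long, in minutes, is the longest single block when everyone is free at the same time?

30 minutes

Tomás free within 07:00–20:00: 07:00–10:00, 17:45–20:00.
Ines ∩ Tomás: 08:30–10:00, 17:45–19:30.
Ines ∩ Tomás ∩ Freya: 09:30–10:00, 19:15–19:30.
Common window lengths: 30, 15 min; longest is 30.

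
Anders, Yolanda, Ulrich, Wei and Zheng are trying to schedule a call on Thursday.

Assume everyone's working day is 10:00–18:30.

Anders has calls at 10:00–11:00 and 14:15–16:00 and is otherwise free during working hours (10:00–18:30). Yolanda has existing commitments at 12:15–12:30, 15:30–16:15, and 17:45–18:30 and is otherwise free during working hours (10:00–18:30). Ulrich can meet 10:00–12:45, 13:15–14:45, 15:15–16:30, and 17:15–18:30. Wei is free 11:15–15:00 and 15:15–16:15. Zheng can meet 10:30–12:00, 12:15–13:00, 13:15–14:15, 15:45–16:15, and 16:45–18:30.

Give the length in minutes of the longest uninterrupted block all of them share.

Anders free within 10:00–18:30: 11:00–14:15, 16:00–18:30.
Yolanda free within 10:00–18:30: 10:00–12:15, 12:30–15:30, 16:15–17:45.
Anders ∩ Yolanda: 11:00–12:15, 12:30–14:15, 16:15–17:45.
Anders ∩ Yolanda ∩ Ulrich: 11:00–12:15, 12:30–12:45, 13:15–14:15, 16:15–16:30, 17:15–17:45.
Anders ∩ Yolanda ∩ Ulrich ∩ Wei: 11:15–12:15, 12:30–12:45, 13:15–14:15.
Anders ∩ Yolanda ∩ Ulrich ∩ Wei ∩ Zheng: 11:15–12:00, 12:30–12:45, 13:15–14:15.
Common window lengths: 45, 15, 60 min; longest is 60.

60 minutes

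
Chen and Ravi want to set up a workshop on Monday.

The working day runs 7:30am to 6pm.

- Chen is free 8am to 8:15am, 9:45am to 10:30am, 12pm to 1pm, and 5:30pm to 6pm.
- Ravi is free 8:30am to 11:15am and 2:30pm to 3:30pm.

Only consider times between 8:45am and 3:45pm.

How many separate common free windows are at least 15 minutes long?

1

Chen ∩ Ravi: 09:45–10:30.
Restricted to 08:45–15:45: 09:45–10:30.
Windows ≥ 15 min: 09:45–10:30.
That's 1 window.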